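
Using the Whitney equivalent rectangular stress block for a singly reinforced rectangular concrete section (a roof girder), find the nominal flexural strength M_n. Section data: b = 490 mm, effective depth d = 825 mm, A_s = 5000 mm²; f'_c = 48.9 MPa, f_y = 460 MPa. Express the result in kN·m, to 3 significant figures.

M_n ≈ 1770 kN·m

T = A_s f_y = 5000 × 460 = 2300000 N = 2300 kN.
From C = T: a = T/(0.85 f'_c b) = 2300000/(0.85 × 48.9 × 490) = 112.93 mm.
M_n = T(d − a/2) = 2300 kN × (825 − 56.465) mm = 1767.63 kN·m.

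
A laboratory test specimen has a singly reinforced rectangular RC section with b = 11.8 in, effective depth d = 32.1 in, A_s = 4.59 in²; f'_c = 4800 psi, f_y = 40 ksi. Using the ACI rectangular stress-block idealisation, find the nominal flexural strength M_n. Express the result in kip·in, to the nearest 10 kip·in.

M_n ≈ 5540 kip·in

T = A_s f_y = 4.59 × 40 = 183.6 kips.
a = T/(0.85 f'_c b) = 183.6/(0.85 × 4.8 × 11.8) = 3.814 in.
M_n = T(d − a/2) = 183.6 × (32.1 − 1.907) = 5543.4 kip·in.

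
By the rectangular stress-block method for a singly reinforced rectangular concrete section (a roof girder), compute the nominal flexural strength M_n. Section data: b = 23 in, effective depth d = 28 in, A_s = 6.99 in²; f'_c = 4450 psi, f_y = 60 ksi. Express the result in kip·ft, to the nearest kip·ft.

M_n ≈ 894 kip·ft

T = A_s f_y = 6.99 × 60 = 419.4 kips.
a = T/(0.85 f'_c b) = 419.4/(0.85 × 4.45 × 23) = 4.821 in.
M_n = T(d − a/2) = 419.4 × (28 − 2.4105) = 10732.2 kip·in = 10732.2/12 = 894.35 kip·ft.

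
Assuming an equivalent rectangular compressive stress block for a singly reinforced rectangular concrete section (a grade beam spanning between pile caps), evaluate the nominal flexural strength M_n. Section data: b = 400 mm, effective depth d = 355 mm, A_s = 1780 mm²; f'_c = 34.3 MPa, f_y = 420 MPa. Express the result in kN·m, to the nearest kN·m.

T = A_s f_y = 1780 × 420 = 747600 N = 747.6 kN.
From C = T: a = T/(0.85 f'_c b) = 747600/(0.85 × 34.3 × 400) = 64.11 mm.
M_n = T(d − a/2) = 747.6 kN × (355 − 32.055) mm = 241.43 kN·m.

M_n ≈ 241 kN·m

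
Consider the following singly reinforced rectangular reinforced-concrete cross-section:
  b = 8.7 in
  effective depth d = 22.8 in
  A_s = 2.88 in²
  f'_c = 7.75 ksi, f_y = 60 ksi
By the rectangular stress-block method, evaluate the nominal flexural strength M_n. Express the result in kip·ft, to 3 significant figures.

T = A_s f_y = 2.88 × 60 = 172.8 kips.
a = T/(0.85 f'_c b) = 172.8/(0.85 × 7.75 × 8.7) = 3.015 in.
M_n = T(d − a/2) = 172.8 × (22.8 − 1.5075) = 3679.3 kip·in = 3679.3/12 = 306.61 kip·ft.

M_n ≈ 307 kip·ft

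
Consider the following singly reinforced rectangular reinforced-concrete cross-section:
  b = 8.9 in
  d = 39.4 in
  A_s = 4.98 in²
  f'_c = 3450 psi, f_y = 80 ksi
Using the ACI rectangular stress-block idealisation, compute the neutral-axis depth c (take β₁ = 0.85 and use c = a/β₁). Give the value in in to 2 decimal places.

c ≈ 17.96 in

T = A_s f_y = 4.98 × 80 = 398.4 kips.
a = T/(0.85 f'_c b) = 398.4/(0.85 × 3.45 × 8.9) = 15.2648 in.
With β₁ = 0.85, c = a/β₁ = 15.2648/0.85 = 17.96 in.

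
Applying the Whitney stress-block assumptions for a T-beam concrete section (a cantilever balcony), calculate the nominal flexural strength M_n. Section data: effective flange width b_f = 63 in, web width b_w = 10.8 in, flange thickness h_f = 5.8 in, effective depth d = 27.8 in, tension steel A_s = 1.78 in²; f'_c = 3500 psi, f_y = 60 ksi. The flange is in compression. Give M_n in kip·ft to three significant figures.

M_n ≈ 245 kip·ft

Tension: T = A_s f_y = 1.78 × 60 = 106.8 kips.
Try a within the flange: a = T/(0.85 f'_c b_f) = 106.8/(0.85 × 3.5 × 63) = 0.570 in.
Since a = 0.570 ≤ h_f = 5.8 in, the stress block lies entirely in the flange; analyse as a rectangular beam of width b_f.
M_n = T(d − a/2) = 106.8 × (27.8 − 0.285) = 2938.6 kip·in.
M_n = 2938.6/12 = 244.88 kip·ft.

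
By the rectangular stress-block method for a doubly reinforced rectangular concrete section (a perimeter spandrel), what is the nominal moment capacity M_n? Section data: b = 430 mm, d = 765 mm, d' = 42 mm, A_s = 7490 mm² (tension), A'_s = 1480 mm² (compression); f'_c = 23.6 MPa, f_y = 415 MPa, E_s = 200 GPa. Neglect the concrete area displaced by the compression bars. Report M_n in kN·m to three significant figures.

Assume both tension and compression steel yield.
Net tension couple steel: A_s − A'_s = 6010 mm².
a = (A_s − A'_s) f_y / (0.85 f'_c b) = 2494150/(0.85 × 23.6 × 430) = 289.15 mm.
c = a/β₁ = 289.15/0.85 = 340.18 mm; ε'_s = 0.003(c − d')/c = 0.0026 ≥ f_y/E_s = 0.0021, so compression steel does yield.
M_n = (A_s − A'_s) f_y (d − a/2) + A'_s f_y (d − d') = [2494150 × (765 − 144.575) + 614200 × (765 − 42)] × 10⁻⁶ = 1547.43 + 444.07 = 1991.50 kN·m.

M_n ≈ 1990 kN·m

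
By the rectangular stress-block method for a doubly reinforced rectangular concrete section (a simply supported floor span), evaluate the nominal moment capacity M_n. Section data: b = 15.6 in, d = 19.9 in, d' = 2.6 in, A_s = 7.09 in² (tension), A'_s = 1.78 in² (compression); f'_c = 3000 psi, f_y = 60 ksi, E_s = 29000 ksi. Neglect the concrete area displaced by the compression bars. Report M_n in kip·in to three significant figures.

Assume both steels yield.
a = (A_s − A'_s) f_y/(0.85 f'_c b) = (7.09 − 1.78) × 60/(0.85 × 3 × 15.6) = 8.009 in.
c = a/β₁ = 8.009/0.85 = 9.422 in; ε'_s = 0.003(c − d')/c = 0.0022 ≥ ε_y = 0.0021, so the compression steel yields.
M_n = (A_s − A'_s) f_y (d − a/2) + A'_s f_y (d − d') = 318.6 × (19.9 − 4.0045) + 106.8 × (19.9 − 2.6) = 5064.3 + 1847.6 = 6911.9 kip·in.

M_n ≈ 6910 kip·in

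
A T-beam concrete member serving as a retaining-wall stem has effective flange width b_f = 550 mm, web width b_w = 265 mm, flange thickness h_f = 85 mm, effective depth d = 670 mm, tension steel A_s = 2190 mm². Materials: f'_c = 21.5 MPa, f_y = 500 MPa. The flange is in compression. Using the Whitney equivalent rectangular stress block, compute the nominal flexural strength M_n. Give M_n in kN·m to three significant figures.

Tension: T = A_s f_y = 2190 × 500 = 1095000 N.
Try a within the flange: a = T/(0.85 f'_c b_f) = 1095000/(0.85 × 21.5 × 550) = 108.94 mm.
a = 108.94 > h_f = 85 mm: the block extends into the web. Split into flange-overhang and web parts.
C_f = 0.85 f'_c (b_f − b_w) h_f = 0.85 × 21.5 × (550 − 265) × 85 = 442712 N.
Remaining web compression depth: a_w = (T − C_f)/(0.85 f'_c b_w) = (1095000 − 442712)/(0.85 × 21.5 × 265) = 134.69 mm.
M_n = C_f(d − h_f/2) + (T − C_f)(d − a_w/2) = 442712 × (670 − 42.5) + 652288 × (670 − 67.345) = 277.80 + 393.10 = 670.90 × 10⁶ N·mm.
M_n = 670.90 kN·m.

M_n ≈ 671 kN·m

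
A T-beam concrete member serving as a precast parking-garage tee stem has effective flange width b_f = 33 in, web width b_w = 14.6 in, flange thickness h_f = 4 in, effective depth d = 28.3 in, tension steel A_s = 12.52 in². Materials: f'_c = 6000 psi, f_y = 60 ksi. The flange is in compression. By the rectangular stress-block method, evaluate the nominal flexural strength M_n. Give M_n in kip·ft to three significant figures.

M_n ≈ 1630 kip·ft

Tension: T = A_s f_y = 12.52 × 60 = 751.2 kips.
Try a within the flange: a = T/(0.85 f'_c b_f) = 751.2/(0.85 × 6 × 33) = 4.463 in.
a = 4.463 > h_f = 4 in: the block extends into the web. Split into flange-overhang and web parts.
C_f = 0.85 f'_c (b_f − b_w) h_f = 0.85 × 6 × (33 − 14.6) × 4 = 375.4 kips.
Remaining web compression depth: a_w = (T − C_f)/(0.85 f'_c b_w) = (751.2 − 375.4)/(0.85 × 6 × 14.6) = 5.047 in.
M_n = C_f(d − h_f/2) + (T − C_f)(d − a_w/2) = 375.4 × (28.3 − 2) + 375.8 × (28.3 − 2.5235) = 9873.0 + 9686.8 = 19559.8 kip·in.
M_n = 19559.8/12 = 1629.98 kip·ft.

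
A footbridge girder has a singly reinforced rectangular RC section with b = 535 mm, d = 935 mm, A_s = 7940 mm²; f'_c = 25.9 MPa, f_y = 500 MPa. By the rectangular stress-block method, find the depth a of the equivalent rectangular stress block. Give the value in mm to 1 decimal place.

T = A_s f_y = 7940 × 500 = 3970000 N = 3970 kN.
Setting C = 0.85 f'_c a b equal to T: a = 3970000/(0.85 × 25.9 × 535) = 337.1 mm.

a ≈ 337.1 mm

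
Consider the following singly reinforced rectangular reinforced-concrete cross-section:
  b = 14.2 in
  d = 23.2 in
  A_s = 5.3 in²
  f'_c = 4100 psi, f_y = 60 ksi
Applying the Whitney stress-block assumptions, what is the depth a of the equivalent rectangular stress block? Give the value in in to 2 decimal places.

a ≈ 6.43 in

T = A_s f_y = 5.3 × 60 = 318 kips.
a = T/(0.85 f'_c b) = 318/(0.85 × 4.1 × 14.2) = 6.43 in.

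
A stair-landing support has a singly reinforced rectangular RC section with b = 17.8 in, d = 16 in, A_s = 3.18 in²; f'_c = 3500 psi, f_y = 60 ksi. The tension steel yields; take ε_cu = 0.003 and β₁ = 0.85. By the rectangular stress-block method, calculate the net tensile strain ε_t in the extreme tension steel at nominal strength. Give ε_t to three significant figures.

a = A_s f_y/(0.85 f'_c b) = 3.603 in.
β₁ = 0.85, so c = a/β₁ = 3.603/0.85 = 4.239 in.
From the linear strain diagram with ε_cu = 0.003: ε_t = 0.003 (d − c)/c = 0.003 × (16 − 4.239)/4.239 = 0.00832.
Since ε_t ≥ 0.005, the section is tension-controlled.

ε_t ≈ 0.00832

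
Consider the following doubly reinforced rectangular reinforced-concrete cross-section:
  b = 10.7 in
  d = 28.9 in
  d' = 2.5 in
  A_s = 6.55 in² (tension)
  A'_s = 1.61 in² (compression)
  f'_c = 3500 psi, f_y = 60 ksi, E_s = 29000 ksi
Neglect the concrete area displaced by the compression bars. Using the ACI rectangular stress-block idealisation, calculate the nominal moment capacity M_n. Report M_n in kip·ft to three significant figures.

M_n ≈ 811 kip·ft

Assume both steels yield.
a = (A_s − A'_s) f_y/(0.85 f'_c b) = (6.55 − 1.61) × 60/(0.85 × 3.5 × 10.7) = 9.311 in.
c = a/β₁ = 9.311/0.85 = 10.954 in; ε'_s = 0.003(c − d')/c = 0.0023 ≥ ε_y = 0.0021, so the compression steel yields.
M_n = (A_s − A'_s) f_y (d − a/2) + A'_s f_y (d − d') = 296.4 × (28.9 − 4.6555) + 96.6 × (28.9 − 2.5) = 7186.1 + 2550.2 = 9736.3 kip·in = 9736.3/12 = 811.36 kip·ft.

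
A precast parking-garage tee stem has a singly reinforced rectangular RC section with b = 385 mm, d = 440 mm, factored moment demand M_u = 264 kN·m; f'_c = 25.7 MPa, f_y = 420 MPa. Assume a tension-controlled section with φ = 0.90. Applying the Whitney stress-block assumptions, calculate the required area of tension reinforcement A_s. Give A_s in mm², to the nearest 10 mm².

M_n = M_u/φ = 264/0.90 = 293.333 kN·m.
With M_n = 0.85 f'_c a b (d − a/2), solve the quadratic for a:
a = d − √(d² − 2M_n/(0.85 f'_c b)) = 440 − √(440² − 2 × 293.333×10⁶/(0.85 × 25.7 × 385)) = 88.08 mm.
A_s = 0.85 f'_c a b / f_y = 0.85 × 25.7 × 88.08 × 385 / 420 = 1763.8 mm².

A_s ≈ 1760 mm²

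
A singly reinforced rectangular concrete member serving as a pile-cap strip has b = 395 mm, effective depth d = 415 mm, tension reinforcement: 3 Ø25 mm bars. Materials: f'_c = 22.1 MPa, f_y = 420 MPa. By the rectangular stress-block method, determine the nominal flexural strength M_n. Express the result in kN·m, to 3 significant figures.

M_n ≈ 231 kN·m

A_s = 3 × 491 = 1473 mm².
T = A_s f_y = 1473 × 420 = 618660 N = 618.66 kN.
From C = T: a = T/(0.85 f'_c b) = 618660/(0.85 × 22.1 × 395) = 83.38 mm.
M_n = T(d − a/2) = 618.66 kN × (415 − 41.69) mm = 230.95 kN·m.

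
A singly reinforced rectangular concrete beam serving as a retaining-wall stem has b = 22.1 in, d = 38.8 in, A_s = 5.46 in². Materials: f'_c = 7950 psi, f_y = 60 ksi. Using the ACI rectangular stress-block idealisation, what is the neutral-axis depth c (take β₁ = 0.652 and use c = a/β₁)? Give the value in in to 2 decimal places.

T = A_s f_y = 5.46 × 60 = 327.6 kips.
a = T/(0.85 f'_c b) = 327.6/(0.85 × 7.95 × 22.1) = 2.1936 in.
With β₁ = 0.652, c = a/β₁ = 2.1936/0.652 = 3.36 in.

c ≈ 3.36 in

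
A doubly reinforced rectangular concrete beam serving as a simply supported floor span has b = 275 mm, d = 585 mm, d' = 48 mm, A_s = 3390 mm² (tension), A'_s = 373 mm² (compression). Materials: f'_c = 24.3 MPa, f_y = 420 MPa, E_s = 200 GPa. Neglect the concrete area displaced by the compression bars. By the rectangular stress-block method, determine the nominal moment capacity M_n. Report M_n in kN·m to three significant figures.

M_n ≈ 684 kN·m

Assume both tension and compression steel yield.
Net tension couple steel: A_s − A'_s = 3017 mm².
a = (A_s − A'_s) f_y / (0.85 f'_c b) = 1267140/(0.85 × 24.3 × 275) = 223.08 mm.
c = a/β₁ = 223.08/0.85 = 262.45 mm; ε'_s = 0.003(c − d')/c = 0.0025 ≥ f_y/E_s = 0.0021, so compression steel does yield.
M_n = (A_s − A'_s) f_y (d − a/2) + A'_s f_y (d − d') = [1267140 × (585 − 111.54) + 156660 × (585 − 48)] × 10⁻⁶ = 599.94 + 84.13 = 684.07 kN·m.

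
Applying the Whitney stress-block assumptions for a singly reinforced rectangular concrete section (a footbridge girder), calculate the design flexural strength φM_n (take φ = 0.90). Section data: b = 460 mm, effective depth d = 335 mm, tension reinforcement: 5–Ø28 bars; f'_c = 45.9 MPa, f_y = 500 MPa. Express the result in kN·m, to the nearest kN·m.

φM_n ≈ 405 kN·m

A_s = 5 × 616 = 3080 mm².
T = A_s f_y = 3080 × 500 = 1540000 N = 1540 kN.
From C = T: a = T/(0.85 f'_c b) = 1540000/(0.85 × 45.9 × 460) = 85.81 mm.
M_n = T(d − a/2) = 1540 kN × (335 − 42.905) mm = 449.83 kN·m.
φM_n = 0.90 × 449.83 = 404.85 kN·m.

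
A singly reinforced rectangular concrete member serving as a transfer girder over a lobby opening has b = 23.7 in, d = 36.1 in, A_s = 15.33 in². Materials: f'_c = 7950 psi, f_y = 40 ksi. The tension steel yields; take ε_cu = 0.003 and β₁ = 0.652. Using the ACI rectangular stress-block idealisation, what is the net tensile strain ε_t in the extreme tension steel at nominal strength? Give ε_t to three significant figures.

ε_t ≈ 0.0154

a = A_s f_y/(0.85 f'_c b) = 3.829 in.
β₁ = 0.652, so c = a/β₁ = 3.829/0.652 = 5.873 in.
From the linear strain diagram with ε_cu = 0.003: ε_t = 0.003 (d − c)/c = 0.003 × (36.1 − 5.873)/5.873 = 0.0154.
Since ε_t ≥ 0.005, the section is tension-controlled.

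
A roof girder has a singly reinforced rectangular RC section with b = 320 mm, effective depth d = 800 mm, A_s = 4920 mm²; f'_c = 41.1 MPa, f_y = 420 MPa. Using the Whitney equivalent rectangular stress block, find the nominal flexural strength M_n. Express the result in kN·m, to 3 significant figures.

M_n ≈ 1460 kN·m

T = A_s f_y = 4920 × 420 = 2066400 N = 2066.4 kN.
From C = T: a = T/(0.85 f'_c b) = 2066400/(0.85 × 41.1 × 320) = 184.84 mm.
M_n = T(d − a/2) = 2066.4 kN × (800 − 92.42) mm = 1462.14 kN·m.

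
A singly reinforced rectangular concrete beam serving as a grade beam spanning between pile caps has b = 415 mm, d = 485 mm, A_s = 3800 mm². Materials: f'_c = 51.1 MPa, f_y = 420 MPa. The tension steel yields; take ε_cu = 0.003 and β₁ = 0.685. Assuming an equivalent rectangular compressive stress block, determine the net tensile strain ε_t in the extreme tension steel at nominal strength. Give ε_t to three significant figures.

ε_t ≈ 0.00826

a = A_s f_y/(0.85 f'_c b) = 88.54 mm.
β₁ = 0.685, so c = a/β₁ = 88.54/0.685 = 129.26 mm.
From the linear strain diagram with ε_cu = 0.003: ε_t = 0.003 (d − c)/c = 0.003 × (485 − 129.26)/129.26 = 0.00826.
Since ε_t ≥ 0.005, the section is tension-controlled.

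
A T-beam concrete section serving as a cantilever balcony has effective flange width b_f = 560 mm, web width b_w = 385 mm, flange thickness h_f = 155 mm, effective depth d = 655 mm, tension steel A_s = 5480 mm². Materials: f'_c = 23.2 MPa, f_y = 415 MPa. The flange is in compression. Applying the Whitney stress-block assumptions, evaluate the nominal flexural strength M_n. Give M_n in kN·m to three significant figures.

Tension: T = A_s f_y = 5480 × 415 = 2274200 N.
Try a within the flange: a = T/(0.85 f'_c b_f) = 2274200/(0.85 × 23.2 × 560) = 205.94 mm.
a = 205.94 > h_f = 155 mm: the block extends into the web. Split into flange-overhang and web parts.
C_f = 0.85 f'_c (b_f − b_w) h_f = 0.85 × 23.2 × (560 − 385) × 155 = 534905 N.
Remaining web compression depth: a_w = (T − C_f)/(0.85 f'_c b_w) = (2274200 − 534905)/(0.85 × 23.2 × 385) = 229.09 mm.
M_n = C_f(d − h_f/2) + (T − C_f)(d − a_w/2) = 534905 × (655 − 77.5) + 1739295 × (655 − 114.545) = 308.91 + 940.01 = 1248.92 × 10⁶ N·mm.
M_n = 1248.92 kN·m.

M_n ≈ 1250 kN·m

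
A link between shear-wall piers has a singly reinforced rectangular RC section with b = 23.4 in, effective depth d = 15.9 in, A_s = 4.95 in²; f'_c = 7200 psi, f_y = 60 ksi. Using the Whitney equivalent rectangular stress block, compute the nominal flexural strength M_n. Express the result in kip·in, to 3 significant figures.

M_n ≈ 4410 kip·in

T = A_s f_y = 4.95 × 60 = 297 kips.
a = T/(0.85 f'_c b) = 297/(0.85 × 7.2 × 23.4) = 2.074 in.
M_n = T(d − a/2) = 297 × (15.9 − 1.037) = 4414.3 kip·in.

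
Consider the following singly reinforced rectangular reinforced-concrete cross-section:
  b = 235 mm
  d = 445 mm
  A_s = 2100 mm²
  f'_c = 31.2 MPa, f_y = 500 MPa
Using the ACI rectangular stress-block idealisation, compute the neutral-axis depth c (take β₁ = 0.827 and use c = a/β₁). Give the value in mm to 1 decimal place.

c ≈ 203.7 mm

T = A_s f_y = 2100 × 500 = 1050000 N = 1050 kN.
Setting C = 0.85 f'_c a b equal to T: a = 1050000/(0.85 × 31.2 × 235) = 168.480 mm.
With β₁ = 0.827, c = a/β₁ = 168.480/0.827 = 203.7 mm.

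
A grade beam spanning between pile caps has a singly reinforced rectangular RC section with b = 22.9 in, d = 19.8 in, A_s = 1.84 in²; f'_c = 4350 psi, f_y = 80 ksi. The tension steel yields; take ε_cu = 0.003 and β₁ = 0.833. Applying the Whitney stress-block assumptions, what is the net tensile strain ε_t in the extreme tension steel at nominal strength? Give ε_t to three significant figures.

ε_t ≈ 0.0255

a = A_s f_y/(0.85 f'_c b) = 1.738 in.
β₁ = 0.833, so c = a/β₁ = 1.738/0.833 = 2.086 in.
From the linear strain diagram with ε_cu = 0.003: ε_t = 0.003 (d − c)/c = 0.003 × (19.8 − 2.086)/2.086 = 0.0255.
Since ε_t ≥ 0.005, the section is tension-controlled.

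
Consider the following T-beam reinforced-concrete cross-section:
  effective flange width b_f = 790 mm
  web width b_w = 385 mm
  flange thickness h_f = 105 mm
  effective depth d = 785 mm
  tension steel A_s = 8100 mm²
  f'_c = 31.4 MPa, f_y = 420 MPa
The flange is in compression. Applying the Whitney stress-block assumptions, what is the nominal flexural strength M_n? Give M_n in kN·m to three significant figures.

M_n ≈ 2360 kN·m

Tension: T = A_s f_y = 8100 × 420 = 3402000 N.
Try a within the flange: a = T/(0.85 f'_c b_f) = 3402000/(0.85 × 31.4 × 790) = 161.35 mm.
a = 161.35 > h_f = 105 mm: the block extends into the web. Split into flange-overhang and web parts.
C_f = 0.85 f'_c (b_f − b_w) h_f = 0.85 × 31.4 × (790 − 385) × 105 = 1134992 N.
Remaining web compression depth: a_w = (T − C_f)/(0.85 f'_c b_w) = (3402000 − 1134992)/(0.85 × 31.4 × 385) = 220.62 mm.
M_n = C_f(d − h_f/2) + (T − C_f)(d − a_w/2) = 1134992 × (785 − 52.5) + 2267008 × (785 − 110.31) = 831.38 + 1529.53 = 2360.91 × 10⁶ N·mm.
M_n = 2360.91 kN·m.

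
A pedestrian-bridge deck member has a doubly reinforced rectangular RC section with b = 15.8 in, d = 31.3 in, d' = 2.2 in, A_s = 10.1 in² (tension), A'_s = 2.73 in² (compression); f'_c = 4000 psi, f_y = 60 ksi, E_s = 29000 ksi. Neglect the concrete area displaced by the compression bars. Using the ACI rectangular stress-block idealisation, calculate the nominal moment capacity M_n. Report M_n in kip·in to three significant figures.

M_n ≈ 16800 kip·in

Assume both steels yield.
a = (A_s − A'_s) f_y/(0.85 f'_c b) = (10.1 − 2.73) × 60/(0.85 × 4 × 15.8) = 8.232 in.
c = a/β₁ = 8.232/0.85 = 9.685 in; ε'_s = 0.003(c − d')/c = 0.0023 ≥ ε_y = 0.0021, so the compression steel yields.
M_n = (A_s − A'_s) f_y (d − a/2) + A'_s f_y (d − d') = 442.2 × (31.3 − 4.116) + 163.8 × (31.3 − 2.2) = 12020.8 + 4766.6 = 16787.4 kip·in.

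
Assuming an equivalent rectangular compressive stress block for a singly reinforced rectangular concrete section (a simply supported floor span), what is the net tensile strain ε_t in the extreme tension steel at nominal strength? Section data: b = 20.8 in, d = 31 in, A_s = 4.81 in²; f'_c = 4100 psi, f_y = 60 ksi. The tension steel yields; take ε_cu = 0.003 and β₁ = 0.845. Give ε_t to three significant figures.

ε_t ≈ 0.0167

a = A_s f_y/(0.85 f'_c b) = 3.981 in.
β₁ = 0.845, so c = a/β₁ = 3.981/0.845 = 4.711 in.
From the linear strain diagram with ε_cu = 0.003: ε_t = 0.003 (d − c)/c = 0.003 × (31 − 4.711)/4.711 = 0.0167.
Since ε_t ≥ 0.005, the section is tension-controlled.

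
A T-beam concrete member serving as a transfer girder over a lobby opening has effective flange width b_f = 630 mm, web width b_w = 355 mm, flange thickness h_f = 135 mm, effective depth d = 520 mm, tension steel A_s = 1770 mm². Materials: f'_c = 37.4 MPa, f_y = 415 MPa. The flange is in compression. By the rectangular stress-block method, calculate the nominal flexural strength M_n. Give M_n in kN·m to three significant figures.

Tension: T = A_s f_y = 1770 × 415 = 734550 N.
Try a within the flange: a = T/(0.85 f'_c b_f) = 734550/(0.85 × 37.4 × 630) = 36.68 mm.
Since a = 36.68 ≤ h_f = 135 mm, the stress block lies entirely in the flange; analyse as a rectangular beam of width b_f.
M_n = T(d − a/2) = 734550 × (520 − 18.34) = 368.49 × 10⁶ N·mm.
M_n = 368.49 kN·m.

M_n ≈ 368 kN·m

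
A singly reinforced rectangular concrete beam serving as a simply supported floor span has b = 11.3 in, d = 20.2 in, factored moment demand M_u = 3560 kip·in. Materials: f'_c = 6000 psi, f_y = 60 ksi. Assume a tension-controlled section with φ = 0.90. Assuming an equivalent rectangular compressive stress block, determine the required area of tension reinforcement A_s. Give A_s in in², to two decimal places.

A_s ≈ 3.60 in²

M_n = M_u/φ = 3560/0.90 = 3955.56 kip·in.
From M_n = 0.85 f'_c a b (d − a/2):
a = d − √(d² − 2M_n/(0.85 f'_c b)) = 20.2 − √(20.2² − 2 × 3955.56/(0.85 × 6 × 11.3)) = 3.745 in.
A_s = 0.85 f'_c a b / f_y = 0.85 × 6 × 3.745 × 11.3 / 60 = 3.597 in².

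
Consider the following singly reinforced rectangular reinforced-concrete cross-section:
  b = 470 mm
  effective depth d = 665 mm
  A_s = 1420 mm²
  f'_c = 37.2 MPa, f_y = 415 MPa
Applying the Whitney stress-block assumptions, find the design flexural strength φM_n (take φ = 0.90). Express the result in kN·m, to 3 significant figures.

φM_n ≈ 342 kN·m

T = A_s f_y = 1420 × 415 = 589300 N = 589.3 kN.
From C = T: a = T/(0.85 f'_c b) = 589300/(0.85 × 37.2 × 470) = 39.65 mm.
M_n = T(d − a/2) = 589.3 kN × (665 − 19.825) mm = 380.20 kN·m.
φM_n = 0.90 × 380.20 = 342.18 kN·m.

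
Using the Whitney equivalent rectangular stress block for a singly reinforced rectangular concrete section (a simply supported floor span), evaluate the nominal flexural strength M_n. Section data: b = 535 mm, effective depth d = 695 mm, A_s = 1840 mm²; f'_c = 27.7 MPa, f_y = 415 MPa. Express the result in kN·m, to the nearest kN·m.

T = A_s f_y = 1840 × 415 = 763600 N = 763.6 kN.
From C = T: a = T/(0.85 f'_c b) = 763600/(0.85 × 27.7 × 535) = 60.62 mm.
M_n = T(d − a/2) = 763.6 kN × (695 − 30.31) mm = 507.56 kN·m.

M_n ≈ 508 kN·m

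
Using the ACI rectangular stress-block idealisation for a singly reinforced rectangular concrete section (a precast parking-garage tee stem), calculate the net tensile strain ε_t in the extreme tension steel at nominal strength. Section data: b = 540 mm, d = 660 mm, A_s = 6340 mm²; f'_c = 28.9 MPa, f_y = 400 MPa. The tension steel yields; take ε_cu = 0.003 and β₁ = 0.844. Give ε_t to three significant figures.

ε_t ≈ 0.00574

a = A_s f_y/(0.85 f'_c b) = 191.18 mm.
β₁ = 0.844, so c = a/β₁ = 191.18/0.844 = 226.52 mm.
From the linear strain diagram with ε_cu = 0.003: ε_t = 0.003 (d − c)/c = 0.003 × (660 − 226.52)/226.52 = 0.00574.
Since ε_t ≥ 0.005, the section is tension-controlled.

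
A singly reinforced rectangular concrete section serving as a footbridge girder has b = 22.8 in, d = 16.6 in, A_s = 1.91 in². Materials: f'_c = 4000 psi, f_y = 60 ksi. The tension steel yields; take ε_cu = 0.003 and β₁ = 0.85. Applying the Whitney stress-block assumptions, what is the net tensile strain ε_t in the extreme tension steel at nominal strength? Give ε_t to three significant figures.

ε_t ≈ 0.0256

a = A_s f_y/(0.85 f'_c b) = 1.478 in.
β₁ = 0.85, so c = a/β₁ = 1.478/0.85 = 1.739 in.
From the linear strain diagram with ε_cu = 0.003: ε_t = 0.003 (d − c)/c = 0.003 × (16.6 − 1.739)/1.739 = 0.0256.
Since ε_t ≥ 0.005, the section is tension-controlled.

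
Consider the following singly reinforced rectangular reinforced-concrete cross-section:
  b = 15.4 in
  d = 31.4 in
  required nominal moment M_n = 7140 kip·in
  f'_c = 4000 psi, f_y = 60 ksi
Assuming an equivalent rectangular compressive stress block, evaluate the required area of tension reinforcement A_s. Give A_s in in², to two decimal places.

A_s ≈ 4.10 in²

From M_n = 0.85 f'_c a b (d − a/2):
a = d − √(d² − 2M_n/(0.85 f'_c b)) = 31.4 − √(31.4² − 2 × 7140/(0.85 × 4 × 15.4)) = 4.694 in.
A_s = 0.85 f'_c a b / f_y = 0.85 × 4 × 4.694 × 15.4 / 60 = 4.096 in².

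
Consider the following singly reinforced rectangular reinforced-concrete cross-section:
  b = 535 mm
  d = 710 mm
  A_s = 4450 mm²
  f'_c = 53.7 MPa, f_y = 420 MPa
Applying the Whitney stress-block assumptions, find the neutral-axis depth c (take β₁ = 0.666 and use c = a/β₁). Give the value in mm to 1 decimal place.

c ≈ 114.9 mm

T = A_s f_y = 4450 × 420 = 1869000 N = 1869 kN.
Setting C = 0.85 f'_c a b equal to T: a = 1869000/(0.85 × 53.7 × 535) = 76.535 mm.
With β₁ = 0.666, c = a/β₁ = 76.535/0.666 = 114.9 mm.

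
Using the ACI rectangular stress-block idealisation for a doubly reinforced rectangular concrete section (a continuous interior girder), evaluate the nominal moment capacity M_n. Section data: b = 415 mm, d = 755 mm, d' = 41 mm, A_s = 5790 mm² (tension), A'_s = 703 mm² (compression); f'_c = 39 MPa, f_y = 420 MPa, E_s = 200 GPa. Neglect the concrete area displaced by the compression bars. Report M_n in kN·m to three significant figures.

M_n ≈ 1660 kN·m

Assume both tension and compression steel yield.
Net tension couple steel: A_s − A'_s = 5087 mm².
a = (A_s − A'_s) f_y / (0.85 f'_c b) = 2136540/(0.85 × 39 × 415) = 155.30 mm.
c = a/β₁ = 155.30/0.771 = 201.43 mm; ε'_s = 0.003(c − d')/c = 0.0024 ≥ f_y/E_s = 0.0021, so compression steel does yield.
M_n = (A_s − A'_s) f_y (d − a/2) + A'_s f_y (d − d') = [2136540 × (755 − 77.65) + 295260 × (755 − 41)] × 10⁻⁶ = 1447.19 + 210.82 = 1658.01 kN·m.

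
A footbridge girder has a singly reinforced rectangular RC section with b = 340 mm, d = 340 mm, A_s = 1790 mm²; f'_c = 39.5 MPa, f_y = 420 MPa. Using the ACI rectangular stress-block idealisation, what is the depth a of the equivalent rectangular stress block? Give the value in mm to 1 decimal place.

T = A_s f_y = 1790 × 420 = 751800 N = 751.8 kN.
Setting C = 0.85 f'_c a b equal to T: a = 751800/(0.85 × 39.5 × 340) = 65.9 mm.

a ≈ 65.9 mm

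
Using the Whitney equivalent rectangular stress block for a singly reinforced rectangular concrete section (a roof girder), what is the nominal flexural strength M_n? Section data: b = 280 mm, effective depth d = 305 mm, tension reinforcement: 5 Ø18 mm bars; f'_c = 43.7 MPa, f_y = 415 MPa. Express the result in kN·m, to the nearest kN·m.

M_n ≈ 147 kN·m

A_s = 5 × 254 = 1270 mm².
T = A_s f_y = 1270 × 415 = 527050 N = 527.05 kN.
From C = T: a = T/(0.85 f'_c b) = 527050/(0.85 × 43.7 × 280) = 50.67 mm.
M_n = T(d − a/2) = 527.05 kN × (305 − 25.335) mm = 147.40 kN·m.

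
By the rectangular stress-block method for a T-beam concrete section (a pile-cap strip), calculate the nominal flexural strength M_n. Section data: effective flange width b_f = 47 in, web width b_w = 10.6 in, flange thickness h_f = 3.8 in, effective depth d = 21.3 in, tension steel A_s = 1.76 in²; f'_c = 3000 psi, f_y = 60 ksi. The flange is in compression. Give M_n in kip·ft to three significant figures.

M_n ≈ 184 kip·ft

Tension: T = A_s f_y = 1.76 × 60 = 105.6 kips.
Try a within the flange: a = T/(0.85 f'_c b_f) = 105.6/(0.85 × 3 × 47) = 0.881 in.
Since a = 0.881 ≤ h_f = 3.8 in, the stress block lies entirely in the flange; analyse as a rectangular beam of width b_f.
M_n = T(d − a/2) = 105.6 × (21.3 − 0.4405) = 2202.8 kip·in.
M_n = 2202.8/12 = 183.57 kip·ft.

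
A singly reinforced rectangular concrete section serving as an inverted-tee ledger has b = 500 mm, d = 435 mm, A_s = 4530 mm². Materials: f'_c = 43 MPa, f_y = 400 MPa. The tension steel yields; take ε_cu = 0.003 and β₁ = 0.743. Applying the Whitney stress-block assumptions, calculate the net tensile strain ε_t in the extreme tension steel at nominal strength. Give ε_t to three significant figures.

ε_t ≈ 0.00678

a = A_s f_y/(0.85 f'_c b) = 99.15 mm.
β₁ = 0.743, so c = a/β₁ = 99.15/0.743 = 133.45 mm.
From the linear strain diagram with ε_cu = 0.003: ε_t = 0.003 (d − c)/c = 0.003 × (435 − 133.45)/133.45 = 0.00678.
Since ε_t ≥ 0.005, the section is tension-controlled.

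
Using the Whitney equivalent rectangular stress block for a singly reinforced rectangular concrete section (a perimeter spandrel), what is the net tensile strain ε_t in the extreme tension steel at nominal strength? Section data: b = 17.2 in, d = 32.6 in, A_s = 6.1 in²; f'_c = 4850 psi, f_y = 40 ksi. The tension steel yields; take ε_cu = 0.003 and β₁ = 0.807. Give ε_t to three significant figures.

a = A_s f_y/(0.85 f'_c b) = 3.441 in.
β₁ = 0.807, so c = a/β₁ = 3.441/0.807 = 4.264 in.
From the linear strain diagram with ε_cu = 0.003: ε_t = 0.003 (d − c)/c = 0.003 × (32.6 − 4.264)/4.264 = 0.0199.
Since ε_t ≥ 0.005, the section is tension-controlled.

ε_t ≈ 0.0199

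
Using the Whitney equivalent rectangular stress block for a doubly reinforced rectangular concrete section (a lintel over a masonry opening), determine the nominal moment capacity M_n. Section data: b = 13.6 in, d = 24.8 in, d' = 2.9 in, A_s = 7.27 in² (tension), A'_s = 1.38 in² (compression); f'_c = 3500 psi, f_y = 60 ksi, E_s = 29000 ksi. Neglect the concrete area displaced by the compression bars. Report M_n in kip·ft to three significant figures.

M_n ≈ 753 kip·ft

Assume both steels yield.
a = (A_s − A'_s) f_y/(0.85 f'_c b) = (7.27 − 1.38) × 60/(0.85 × 3.5 × 13.6) = 8.735 in.
c = a/β₁ = 8.735/0.85 = 10.276 in; ε'_s = 0.003(c − d')/c = 0.0022 ≥ ε_y = 0.0021, so the compression steel yields.
M_n = (A_s − A'_s) f_y (d − a/2) + A'_s f_y (d − d') = 353.4 × (24.8 − 4.3675) + 82.8 × (24.8 − 2.9) = 7220.8 + 1813.3 = 9034.1 kip·in = 9034.1/12 = 752.84 kip·ft.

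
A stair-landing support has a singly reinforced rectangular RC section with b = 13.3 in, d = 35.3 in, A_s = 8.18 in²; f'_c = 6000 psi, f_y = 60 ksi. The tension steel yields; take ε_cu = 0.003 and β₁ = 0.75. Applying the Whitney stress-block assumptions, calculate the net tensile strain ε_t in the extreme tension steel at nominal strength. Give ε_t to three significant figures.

ε_t ≈ 0.00798

a = A_s f_y/(0.85 f'_c b) = 7.236 in.
β₁ = 0.75, so c = a/β₁ = 7.236/0.75 = 9.648 in.
From the linear strain diagram with ε_cu = 0.003: ε_t = 0.003 (d − c)/c = 0.003 × (35.3 − 9.648)/9.648 = 0.00798.
Since ε_t ≥ 0.005, the section is tension-controlled.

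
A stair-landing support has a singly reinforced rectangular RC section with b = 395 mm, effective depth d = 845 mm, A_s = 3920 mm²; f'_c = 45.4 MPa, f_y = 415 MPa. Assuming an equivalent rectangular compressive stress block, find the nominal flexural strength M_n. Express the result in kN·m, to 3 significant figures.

T = A_s f_y = 3920 × 415 = 1626800 N = 1626.8 kN.
From C = T: a = T/(0.85 f'_c b) = 1626800/(0.85 × 45.4 × 395) = 106.72 mm.
M_n = T(d − a/2) = 1626.8 kN × (845 − 53.36) mm = 1287.84 kN·m.

M_n ≈ 1290 kN·m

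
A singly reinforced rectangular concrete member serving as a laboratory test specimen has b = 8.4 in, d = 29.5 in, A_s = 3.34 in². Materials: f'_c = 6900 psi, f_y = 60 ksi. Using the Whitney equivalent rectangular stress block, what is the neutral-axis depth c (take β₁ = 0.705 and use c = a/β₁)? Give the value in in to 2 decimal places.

c ≈ 5.77 in

T = A_s f_y = 3.34 × 60 = 200.4 kips.
a = T/(0.85 f'_c b) = 200.4/(0.85 × 6.9 × 8.4) = 4.0677 in.
With β₁ = 0.705, c = a/β₁ = 4.0677/0.705 = 5.77 in.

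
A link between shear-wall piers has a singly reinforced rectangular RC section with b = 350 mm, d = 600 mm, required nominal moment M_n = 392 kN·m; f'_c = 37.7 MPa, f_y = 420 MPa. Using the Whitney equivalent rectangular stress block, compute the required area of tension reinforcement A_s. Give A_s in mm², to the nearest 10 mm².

A_s ≈ 1640 mm²

With M_n = 0.85 f'_c a b (d − a/2), solve the quadratic for a:
a = d − √(d² − 2M_n/(0.85 f'_c b)) = 600 − √(600² − 2 × 392×10⁶/(0.85 × 37.7 × 350)) = 61.39 mm.
A_s = 0.85 f'_c a b / f_y = 0.85 × 37.7 × 61.39 × 350 / 420 = 1639.4 mm².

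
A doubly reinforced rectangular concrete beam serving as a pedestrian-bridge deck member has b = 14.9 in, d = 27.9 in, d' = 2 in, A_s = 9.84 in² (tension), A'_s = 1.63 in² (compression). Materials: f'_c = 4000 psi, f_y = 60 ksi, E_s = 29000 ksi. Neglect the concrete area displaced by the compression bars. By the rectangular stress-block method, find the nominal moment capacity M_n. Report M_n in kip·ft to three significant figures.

M_n ≈ 1160 kip·ft

Assume both steels yield.
a = (A_s − A'_s) f_y/(0.85 f'_c b) = (9.84 − 1.63) × 60/(0.85 × 4 × 14.9) = 9.724 in.
c = a/β₁ = 9.724/0.85 = 11.440 in; ε'_s = 0.003(c − d')/c = 0.0025 ≥ ε_y = 0.0021, so the compression steel yields.
M_n = (A_s − A'_s) f_y (d − a/2) + A'_s f_y (d − d') = 492.6 × (27.9 − 4.862) + 97.8 × (27.9 − 2) = 11348.5 + 2533.0 = 13881.5 kip·in = 13881.5/12 = 1156.79 kip·ft.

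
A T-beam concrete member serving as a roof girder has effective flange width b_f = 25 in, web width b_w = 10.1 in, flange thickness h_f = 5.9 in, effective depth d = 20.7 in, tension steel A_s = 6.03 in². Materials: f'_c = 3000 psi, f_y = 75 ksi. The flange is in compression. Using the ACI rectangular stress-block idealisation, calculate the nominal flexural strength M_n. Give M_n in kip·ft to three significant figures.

Tension: T = A_s f_y = 6.03 × 75 = 452.25 kips.
Try a within the flange: a = T/(0.85 f'_c b_f) = 452.25/(0.85 × 3 × 25) = 7.094 in.
a = 7.094 > h_f = 5.9 in: the block extends into the web. Split into flange-overhang and web parts.
C_f = 0.85 f'_c (b_f − b_w) h_f = 0.85 × 3 × (25 − 10.1) × 5.9 = 224.2 kips.
Remaining web compression depth: a_w = (T − C_f)/(0.85 f'_c b_w) = (452.25 − 224.2)/(0.85 × 3 × 10.1) = 8.855 in.
M_n = C_f(d − h_f/2) + (T − C_f)(d − a_w/2) = 224.2 × (20.7 − 2.95) + 228.05 × (20.7 − 4.4275) = 3979.6 + 3710.9 = 7690.5 kip·in.
M_n = 7690.5/12 = 640.88 kip·ft.

M_n ≈ 641 kip·ft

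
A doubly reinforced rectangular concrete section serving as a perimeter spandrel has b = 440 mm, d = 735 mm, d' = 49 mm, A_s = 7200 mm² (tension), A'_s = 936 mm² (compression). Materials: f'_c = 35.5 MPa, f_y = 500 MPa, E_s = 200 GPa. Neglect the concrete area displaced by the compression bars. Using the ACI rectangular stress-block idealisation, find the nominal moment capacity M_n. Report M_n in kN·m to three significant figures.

M_n ≈ 2250 kN·m

Assume both tension and compression steel yield.
Net tension couple steel: A_s − A'_s = 6264 mm².
a = (A_s − A'_s) f_y / (0.85 f'_c b) = 3132000/(0.85 × 35.5 × 440) = 235.90 mm.
c = a/β₁ = 235.90/0.796 = 296.36 mm; ε'_s = 0.003(c − d')/c = 0.0025 ≥ f_y/E_s = 0.0025, so compression steel does yield.
M_n = (A_s − A'_s) f_y (d − a/2) + A'_s f_y (d − d') = [3132000 × (735 − 117.95) + 468000 × (735 − 49)] × 10⁻⁶ = 1932.60 + 321.05 = 2253.65 kN·m.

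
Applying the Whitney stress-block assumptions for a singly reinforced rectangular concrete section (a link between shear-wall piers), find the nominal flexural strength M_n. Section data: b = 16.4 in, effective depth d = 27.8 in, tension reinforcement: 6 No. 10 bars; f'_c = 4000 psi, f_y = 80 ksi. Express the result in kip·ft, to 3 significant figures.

M_n ≈ 1130 kip·ft

A_s = 6 × 1.27 = 7.62 in².
T = A_s f_y = 7.62 × 80 = 609.6 kips.
a = T/(0.85 f'_c b) = 609.6/(0.85 × 4 × 16.4) = 10.933 in.
M_n = T(d − a/2) = 609.6 × (27.8 − 5.4665) = 13614.5 kip·in = 13614.5/12 = 1134.54 kip·ft.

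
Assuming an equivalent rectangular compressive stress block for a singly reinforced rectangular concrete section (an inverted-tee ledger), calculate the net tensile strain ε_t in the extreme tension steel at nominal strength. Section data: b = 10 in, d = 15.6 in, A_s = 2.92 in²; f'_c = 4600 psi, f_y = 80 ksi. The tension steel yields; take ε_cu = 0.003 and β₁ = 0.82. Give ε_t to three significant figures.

a = A_s f_y/(0.85 f'_c b) = 5.974 in.
β₁ = 0.82, so c = a/β₁ = 5.974/0.82 = 7.285 in.
From the linear strain diagram with ε_cu = 0.003: ε_t = 0.003 (d − c)/c = 0.003 × (15.6 − 7.285)/7.285 = 0.00342.
ε_t < 0.004 — the section is over-reinforced for flexure under ACI limits.

ε_t ≈ 0.00342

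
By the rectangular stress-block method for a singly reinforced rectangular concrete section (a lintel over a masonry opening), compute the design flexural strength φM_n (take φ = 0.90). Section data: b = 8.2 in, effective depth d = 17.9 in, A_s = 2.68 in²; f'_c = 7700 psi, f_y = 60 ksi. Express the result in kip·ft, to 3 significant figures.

T = A_s f_y = 2.68 × 60 = 160.8 kips.
a = T/(0.85 f'_c b) = 160.8/(0.85 × 7.7 × 8.2) = 2.996 in.
M_n = T(d − a/2) = 160.8 × (17.9 − 1.498) = 2637.4 kip·in = 2637.4/12 = 219.78 kip·ft.
φM_n = 0.90 × 219.78 = 197.80 kip·ft.

φM_n ≈ 198 kip·ft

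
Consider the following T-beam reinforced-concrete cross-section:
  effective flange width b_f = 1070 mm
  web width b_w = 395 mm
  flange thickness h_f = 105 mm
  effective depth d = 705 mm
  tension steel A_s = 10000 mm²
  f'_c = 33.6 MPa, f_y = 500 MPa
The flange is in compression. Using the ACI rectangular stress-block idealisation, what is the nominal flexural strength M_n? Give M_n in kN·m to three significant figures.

M_n ≈ 3030 kN·m

Tension: T = A_s f_y = 10000 × 500 = 5000000 N.
Try a within the flange: a = T/(0.85 f'_c b_f) = 5000000/(0.85 × 33.6 × 1070) = 163.62 mm.
a = 163.62 > h_f = 105 mm: the block extends into the web. Split into flange-overhang and web parts.
C_f = 0.85 f'_c (b_f − b_w) h_f = 0.85 × 33.6 × (1070 − 395) × 105 = 2024190 N.
Remaining web compression depth: a_w = (T − C_f)/(0.85 f'_c b_w) = (5000000 − 2024190)/(0.85 × 33.6 × 395) = 263.78 mm.
M_n = C_f(d − h_f/2) + (T − C_f)(d − a_w/2) = 2024190 × (705 − 52.5) + 2975810 × (705 − 131.89) = 1320.78 + 1705.47 = 3026.25 × 10⁶ N·mm.
M_n = 3026.25 kN·m.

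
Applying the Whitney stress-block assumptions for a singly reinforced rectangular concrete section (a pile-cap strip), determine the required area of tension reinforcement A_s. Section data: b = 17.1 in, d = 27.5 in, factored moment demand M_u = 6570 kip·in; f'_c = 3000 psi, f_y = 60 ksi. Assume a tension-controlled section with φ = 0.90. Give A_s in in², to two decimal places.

A_s ≈ 5.07 in²

M_n = M_u/φ = 6570/0.90 = 7300 kip·in.
From M_n = 0.85 f'_c a b (d − a/2):
a = d − √(d² − 2M_n/(0.85 f'_c b)) = 27.5 − √(27.5² − 2 × 7300/(0.85 × 3 × 17.1)) = 6.971 in.
A_s = 0.85 f'_c a b / f_y = 0.85 × 3 × 6.971 × 17.1 / 60 = 5.066 in².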